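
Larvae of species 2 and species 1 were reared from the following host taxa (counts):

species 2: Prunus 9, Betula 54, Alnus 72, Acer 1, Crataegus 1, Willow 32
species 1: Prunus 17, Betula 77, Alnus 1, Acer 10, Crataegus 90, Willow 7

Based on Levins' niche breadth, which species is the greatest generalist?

Proportions for species 2 (n=169): 9/169=0.0533, 54/169=0.3195, 72/169=0.4260, 1/169=0.0059, 1/169=0.0059, 32/169=0.1893
Proportions for species 1 (n=202): 17/202=0.0842, 77/202=0.3812, 1/202=0.0050, 10/202=0.0495, 90/202=0.4455, 7/202=0.0347
Σp_2ᵢ² = 0.0533² + 0.3195² + 0.4260² + 0.0059² + 0.0059² + 0.1893² = 0.002841 + 0.102080 + 0.181476 + 0.000035 + 0.000035 + 0.035834 = 0.322301
B_2 = 1 / 0.322301 = 3.1027
Σp_1ᵢ² = 0.0842² + 0.3812² + 0.0050² + 0.0495² + 0.4455² + 0.0347² = 0.007090 + 0.145313 + 0.000025 + 0.002450 + 0.198470 + 0.001204 = 0.354552
B_1 = 1 / 0.354552 = 2.8205
Highest B → broadest niche (most generalist): species 2 (B = 3.10).

species 2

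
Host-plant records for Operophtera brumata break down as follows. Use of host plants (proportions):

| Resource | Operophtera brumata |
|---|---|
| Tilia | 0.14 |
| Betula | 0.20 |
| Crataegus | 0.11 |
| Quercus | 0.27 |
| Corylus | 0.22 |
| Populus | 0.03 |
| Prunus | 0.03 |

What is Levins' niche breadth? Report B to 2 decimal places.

Σpᵢ² = 0.14² + 0.20² + 0.11² + 0.27² + 0.22² + 0.03² + 0.03² = 0.0196 + 0.0400 + 0.0121 + 0.0729 + 0.0484 + 0.0009 + 0.0009 = 0.1948
B = 1 / 0.1948 = 5.1335

5.13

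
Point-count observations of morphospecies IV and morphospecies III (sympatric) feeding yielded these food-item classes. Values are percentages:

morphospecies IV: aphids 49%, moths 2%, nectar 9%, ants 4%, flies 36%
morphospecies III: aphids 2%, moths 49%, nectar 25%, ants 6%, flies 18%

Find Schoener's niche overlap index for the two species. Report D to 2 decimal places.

Convert percentages to proportions (divide by 100).
Σ|p₁ᵢ − p₂ᵢ| = 0.47 + 0.47 + 0.16 + 0.02 + 0.18 = 1.30
D = 1 − ½ × 1.30 = 1 − 0.650 = 0.3500

0.35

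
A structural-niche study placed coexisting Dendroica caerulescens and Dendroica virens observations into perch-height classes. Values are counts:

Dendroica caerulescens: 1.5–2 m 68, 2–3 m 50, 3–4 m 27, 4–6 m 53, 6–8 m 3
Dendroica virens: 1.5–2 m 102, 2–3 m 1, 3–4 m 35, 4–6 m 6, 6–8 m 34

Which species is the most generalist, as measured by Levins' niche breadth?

Proportions for Dendroica caerulescens (n=201): 68/201=0.3383, 50/201=0.2488, 27/201=0.1343, 53/201=0.2637, 3/201=0.0149
Proportions for Dendroica virens (n=178): 102/178=0.5730, 1/178=0.0056, 35/178=0.1966, 6/178=0.0337, 34/178=0.1910
Σp_caerᵢ² = 0.3383² + 0.2488² + 0.1343² + 0.2637² + 0.0149² = 0.114447 + 0.061901 + 0.018036 + 0.069538 + 0.000222 = 0.264144
B_caer = 1 / 0.264144 = 3.7858
Σp_vireᵢ² = 0.5730² + 0.0056² + 0.1966² + 0.0337² + 0.1910² = 0.328329 + 0.000031 + 0.038652 + 0.001136 + 0.036481 = 0.404629
B_vire = 1 / 0.404629 = 2.4714
Highest B → broadest niche (most generalist): Dendroica caerulescens (B = 3.79).

Dendroica caerulescens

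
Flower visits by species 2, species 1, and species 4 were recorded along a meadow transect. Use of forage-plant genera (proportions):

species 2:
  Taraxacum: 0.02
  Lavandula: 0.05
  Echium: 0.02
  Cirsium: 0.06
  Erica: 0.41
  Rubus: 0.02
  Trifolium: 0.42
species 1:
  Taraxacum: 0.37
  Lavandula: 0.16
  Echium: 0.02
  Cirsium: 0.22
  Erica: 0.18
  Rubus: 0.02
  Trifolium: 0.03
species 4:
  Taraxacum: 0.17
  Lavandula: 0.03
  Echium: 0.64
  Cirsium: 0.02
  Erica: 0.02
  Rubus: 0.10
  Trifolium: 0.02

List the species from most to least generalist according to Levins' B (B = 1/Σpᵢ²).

Σp_2ᵢ² = 0.02² + 0.05² + 0.02² + 0.06² + 0.41² + 0.02² + 0.42² = 0.0004 + 0.0025 + 0.0004 + 0.0036 + 0.1681 + 0.0004 + 0.1764 = 0.3518
B_2 = 1 / 0.3518 = 2.8425
Σp_1ᵢ² = 0.37² + 0.16² + 0.02² + 0.22² + 0.18² + 0.02² + 0.03² = 0.1369 + 0.0256 + 0.0004 + 0.0484 + 0.0324 + 0.0004 + 0.0009 = 0.2450
B_1 = 1 / 0.2450 = 4.0816
Σp_4ᵢ² = 0.17² + 0.03² + 0.64² + 0.02² + 0.02² + 0.10² + 0.02² = 0.0289 + 0.0009 + 0.4096 + 0.0004 + 0.0004 + 0.0100 + 0.0004 = 0.4506
B_4 = 1 / 0.4506 = 2.2193
Ranking by B (broadest → narrowest): species 1 (4.08) > species 2 (2.84) > species 4 (2.22)

species 1 > species 2 > species 4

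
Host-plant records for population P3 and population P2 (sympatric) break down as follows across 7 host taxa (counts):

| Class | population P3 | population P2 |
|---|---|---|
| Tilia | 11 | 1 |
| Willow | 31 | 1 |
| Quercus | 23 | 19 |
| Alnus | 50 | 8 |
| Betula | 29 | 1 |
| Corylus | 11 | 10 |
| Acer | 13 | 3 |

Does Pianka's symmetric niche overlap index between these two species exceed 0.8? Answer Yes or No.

No

Proportions for population P3 (n=168): 11/168=0.0655, 31/168=0.1845, 23/168=0.1369, 50/168=0.2976, 29/168=0.1726, 11/168=0.0655, 13/168=0.0774
Proportions for population P2 (n=43): 1/43=0.0233, 1/43=0.0233, 19/43=0.4419, 8/43=0.1860, 1/43=0.0233, 10/43=0.2326, 3/43=0.0698
Σ p₁ᵢp₂ᵢ = 0.001526 + 0.004299 + 0.060496 + 0.055354 + 0.004022 + 0.015235 + 0.005403 = 0.146335
Σp_1ᵢ² = 0.0655² + 0.1845² + 0.1369² + 0.2976² + 0.1726² + 0.0655² + 0.0774² = 0.004290 + 0.034040 + 0.018742 + 0.088566 + 0.029791 + 0.004290 + 0.005991 = 0.185710
Σp_2ᵢ² = 0.0233² + 0.0233² + 0.4419² + 0.1860² + 0.0233² + 0.2326² + 0.0698² = 0.000543 + 0.000543 + 0.195276 + 0.034596 + 0.000543 + 0.054103 + 0.004872 = 0.290476
O = 0.146335 / √(0.185710 × 0.290476) = 0.146335 / 0.2322591 = 0.6301
O = 0.6301 < 0.8 → No.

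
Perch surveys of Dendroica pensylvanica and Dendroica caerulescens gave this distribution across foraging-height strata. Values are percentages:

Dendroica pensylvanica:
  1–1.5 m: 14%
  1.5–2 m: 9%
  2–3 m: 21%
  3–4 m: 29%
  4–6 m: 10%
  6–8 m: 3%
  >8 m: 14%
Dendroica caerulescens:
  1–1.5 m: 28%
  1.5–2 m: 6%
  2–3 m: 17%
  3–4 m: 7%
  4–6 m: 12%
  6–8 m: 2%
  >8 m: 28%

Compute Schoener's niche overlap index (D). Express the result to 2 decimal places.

0.70

Convert percentages to proportions (divide by 100).
Σ|p₁ᵢ − p₂ᵢ| = 0.14 + 0.03 + 0.04 + 0.22 + 0.02 + 0.01 + 0.14 = 0.60
D = 1 − ½ × 0.60 = 1 − 0.300 = 0.7000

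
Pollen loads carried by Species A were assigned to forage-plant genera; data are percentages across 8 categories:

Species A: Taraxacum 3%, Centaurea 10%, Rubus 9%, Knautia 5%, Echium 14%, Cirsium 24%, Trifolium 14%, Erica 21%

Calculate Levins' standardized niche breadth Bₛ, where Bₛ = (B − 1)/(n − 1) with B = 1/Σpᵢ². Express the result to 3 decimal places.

Convert percentages to proportions (divide by 100).
Σpᵢ² = 0.03² + 0.10² + 0.09² + 0.05² + 0.14² + 0.24² + 0.14² + 0.21² = 0.0009 + 0.0100 + 0.0081 + 0.0025 + 0.0196 + 0.0576 + 0.0196 + 0.0441 = 0.1624
B = 1 / 0.1624 = 6.15764
Bₛ = (B − 1)/(n − 1) = (6.15764 − 1)/(8 − 1) = 5.15764/7 = 0.73681

0.737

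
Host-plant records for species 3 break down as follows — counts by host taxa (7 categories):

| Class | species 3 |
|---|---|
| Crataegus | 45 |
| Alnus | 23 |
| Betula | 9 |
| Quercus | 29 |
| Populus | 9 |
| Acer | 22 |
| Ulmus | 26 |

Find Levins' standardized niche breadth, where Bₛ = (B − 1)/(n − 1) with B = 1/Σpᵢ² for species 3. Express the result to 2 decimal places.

0.77

Proportions for species 3 (n=163): 45/163=0.2761, 23/163=0.1411, 9/163=0.0552, 29/163=0.1779, 9/163=0.0552, 22/163=0.1350, 26/163=0.1595
Σpᵢ² = 0.2761² + 0.1411² + 0.0552² + 0.1779² + 0.0552² + 0.1350² + 0.1595² = 0.076231 + 0.019909 + 0.003047 + 0.031648 + 0.003047 + 0.018225 + 0.025440 = 0.177547
B = 1 / 0.177547 = 5.6323
Bₛ = (B − 1)/(n − 1) = (5.6323 − 1)/(7 − 1) = 4.6323/6 = 0.7721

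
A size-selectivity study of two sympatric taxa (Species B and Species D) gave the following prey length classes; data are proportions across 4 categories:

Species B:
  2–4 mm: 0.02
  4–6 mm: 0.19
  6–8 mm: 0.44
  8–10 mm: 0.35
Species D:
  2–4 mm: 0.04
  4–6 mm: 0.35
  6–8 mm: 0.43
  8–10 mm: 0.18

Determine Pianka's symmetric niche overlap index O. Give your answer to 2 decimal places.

Σ p₁ᵢp₂ᵢ = 0.0008 + 0.0665 + 0.1892 + 0.0630 = 0.3195
Σp_1ᵢ² = 0.02² + 0.19² + 0.44² + 0.35² = 0.0004 + 0.0361 + 0.1936 + 0.1225 = 0.3526
Σp_2ᵢ² = 0.04² + 0.35² + 0.43² + 0.18² = 0.0016 + 0.1225 + 0.1849 + 0.0324 = 0.3414
O = 0.3195 / √(0.3526 × 0.3414) = 0.3195 / 0.34695 = 0.9209

0.92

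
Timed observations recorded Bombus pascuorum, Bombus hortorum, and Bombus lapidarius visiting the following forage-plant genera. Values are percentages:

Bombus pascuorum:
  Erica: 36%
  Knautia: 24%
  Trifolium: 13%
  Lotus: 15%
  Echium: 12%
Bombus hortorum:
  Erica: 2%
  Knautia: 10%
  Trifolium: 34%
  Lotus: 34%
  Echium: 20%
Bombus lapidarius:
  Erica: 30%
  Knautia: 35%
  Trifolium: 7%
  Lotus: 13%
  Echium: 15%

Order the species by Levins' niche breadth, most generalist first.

Convert percentages to proportions (divide by 100).
Σp_pascᵢ² = 0.36² + 0.24² + 0.13² + 0.15² + 0.12² = 0.1296 + 0.0576 + 0.0169 + 0.0225 + 0.0144 = 0.2410
B_pasc = 1 / 0.2410 = 4.1494
Σp_hortᵢ² = 0.02² + 0.10² + 0.34² + 0.34² + 0.20² = 0.0004 + 0.0100 + 0.1156 + 0.1156 + 0.0400 = 0.2816
B_hort = 1 / 0.2816 = 3.5511
Σp_lapiᵢ² = 0.30² + 0.35² + 0.07² + 0.13² + 0.15² = 0.0900 + 0.1225 + 0.0049 + 0.0169 + 0.0225 = 0.2568
B_lapi = 1 / 0.2568 = 3.8941
Ranking by B (broadest → narrowest): Bombus pascuorum (4.15) > Bombus lapidarius (3.89) > Bombus hortorum (3.55)

Bombus pascuorum > Bombus lapidarius > Bombus hortorum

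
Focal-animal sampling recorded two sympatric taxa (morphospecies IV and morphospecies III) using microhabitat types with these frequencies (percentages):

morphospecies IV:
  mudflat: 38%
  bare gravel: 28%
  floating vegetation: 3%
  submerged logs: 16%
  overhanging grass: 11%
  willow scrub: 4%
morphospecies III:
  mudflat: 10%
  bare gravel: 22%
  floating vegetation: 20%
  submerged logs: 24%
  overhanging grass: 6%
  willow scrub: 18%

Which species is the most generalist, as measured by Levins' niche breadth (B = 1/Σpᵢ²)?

Convert percentages to proportions (divide by 100).
Σp_IVᵢ² = 0.38² + 0.28² + 0.03² + 0.16² + 0.11² + 0.04² = 0.1444 + 0.0784 + 0.0009 + 0.0256 + 0.0121 + 0.0016 = 0.2630
B_IV = 1 / 0.2630 = 3.8023
Σp_IIIᵢ² = 0.10² + 0.22² + 0.20² + 0.24² + 0.06² + 0.18² = 0.0100 + 0.0484 + 0.0400 + 0.0576 + 0.0036 + 0.0324 = 0.1920
B_III = 1 / 0.1920 = 5.2083
Highest B → broadest niche (most generalist): morphospecies III (B = 5.21).

morphospecies III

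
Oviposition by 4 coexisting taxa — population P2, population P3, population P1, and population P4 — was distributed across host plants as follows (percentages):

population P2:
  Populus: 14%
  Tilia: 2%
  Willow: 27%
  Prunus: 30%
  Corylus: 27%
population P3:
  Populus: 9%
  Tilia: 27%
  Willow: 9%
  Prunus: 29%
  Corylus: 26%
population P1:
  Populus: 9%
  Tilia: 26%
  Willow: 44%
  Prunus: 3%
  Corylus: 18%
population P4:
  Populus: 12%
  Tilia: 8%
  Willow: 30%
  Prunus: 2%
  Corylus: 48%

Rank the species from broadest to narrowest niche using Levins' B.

population P3 > population P2 > population P1 > population P4

Convert percentages to proportions (divide by 100).
Σp_P2ᵢ² = 0.14² + 0.02² + 0.27² + 0.30² + 0.27² = 0.0196 + 0.0004 + 0.0729 + 0.0900 + 0.0729 = 0.2558
B_P2 = 1 / 0.2558 = 3.9093
Σp_P3ᵢ² = 0.09² + 0.27² + 0.09² + 0.29² + 0.26² = 0.0081 + 0.0729 + 0.0081 + 0.0841 + 0.0676 = 0.2408
B_P3 = 1 / 0.2408 = 4.1528
Σp_P1ᵢ² = 0.09² + 0.26² + 0.44² + 0.03² + 0.18² = 0.0081 + 0.0676 + 0.1936 + 0.0009 + 0.0324 = 0.3026
B_P1 = 1 / 0.3026 = 3.3047
Σp_P4ᵢ² = 0.12² + 0.08² + 0.30² + 0.02² + 0.48² = 0.0144 + 0.0064 + 0.0900 + 0.0004 + 0.2304 = 0.3416
B_P4 = 1 / 0.3416 = 2.9274
Ranking by B (broadest → narrowest): population P3 (4.15) > population P2 (3.91) > population P1 (3.30) > population P4 (2.93)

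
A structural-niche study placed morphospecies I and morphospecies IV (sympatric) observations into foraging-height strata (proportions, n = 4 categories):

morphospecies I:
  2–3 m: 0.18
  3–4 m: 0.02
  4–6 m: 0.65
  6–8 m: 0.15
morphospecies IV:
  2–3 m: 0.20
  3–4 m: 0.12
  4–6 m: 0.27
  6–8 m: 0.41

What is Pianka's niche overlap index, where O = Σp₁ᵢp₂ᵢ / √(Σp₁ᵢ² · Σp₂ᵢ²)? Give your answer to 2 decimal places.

Σ p₁ᵢp₂ᵢ = 0.0360 + 0.0024 + 0.1755 + 0.0615 = 0.2754
Σp_1ᵢ² = 0.18² + 0.02² + 0.65² + 0.15² = 0.0324 + 0.0004 + 0.4225 + 0.0225 = 0.4778
Σp_2ᵢ² = 0.20² + 0.12² + 0.27² + 0.41² = 0.0400 + 0.0144 + 0.0729 + 0.1681 = 0.2954
O = 0.2754 / √(0.4778 × 0.2954) = 0.2754 / 0.37569 = 0.7331

0.73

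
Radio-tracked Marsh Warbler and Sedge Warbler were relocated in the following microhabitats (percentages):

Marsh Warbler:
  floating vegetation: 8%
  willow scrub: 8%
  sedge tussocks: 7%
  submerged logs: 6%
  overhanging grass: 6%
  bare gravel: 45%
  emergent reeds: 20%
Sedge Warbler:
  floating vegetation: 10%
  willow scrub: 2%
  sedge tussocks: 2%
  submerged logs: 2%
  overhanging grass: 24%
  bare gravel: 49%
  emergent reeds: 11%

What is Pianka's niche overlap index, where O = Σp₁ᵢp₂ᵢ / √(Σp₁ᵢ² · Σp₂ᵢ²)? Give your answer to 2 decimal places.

0.92

Convert percentages to proportions (divide by 100).
Σ p₁ᵢp₂ᵢ = 0.0080 + 0.0016 + 0.0014 + 0.0012 + 0.0144 + 0.2205 + 0.0220 = 0.2691
Σp_1ᵢ² = 0.08² + 0.08² + 0.07² + 0.06² + 0.06² + 0.45² + 0.20² = 0.0064 + 0.0064 + 0.0049 + 0.0036 + 0.0036 + 0.2025 + 0.0400 = 0.2674
Σp_2ᵢ² = 0.10² + 0.02² + 0.02² + 0.02² + 0.24² + 0.49² + 0.11² = 0.0100 + 0.0004 + 0.0004 + 0.0004 + 0.0576 + 0.2401 + 0.0121 = 0.3210
O = 0.2691 / √(0.2674 × 0.3210) = 0.2691 / 0.29298 = 0.9185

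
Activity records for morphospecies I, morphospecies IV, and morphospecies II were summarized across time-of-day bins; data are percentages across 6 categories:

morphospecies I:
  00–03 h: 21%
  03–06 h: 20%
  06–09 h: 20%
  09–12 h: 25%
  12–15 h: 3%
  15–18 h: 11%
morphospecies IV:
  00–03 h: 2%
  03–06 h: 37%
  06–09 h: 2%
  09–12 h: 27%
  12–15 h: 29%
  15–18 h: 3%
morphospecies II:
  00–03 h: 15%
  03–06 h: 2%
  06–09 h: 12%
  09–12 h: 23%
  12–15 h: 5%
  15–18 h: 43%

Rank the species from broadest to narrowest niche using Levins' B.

morphospecies I > morphospecies II > morphospecies IV

Convert percentages to proportions (divide by 100).
Σp_Iᵢ² = 0.21² + 0.20² + 0.20² + 0.25² + 0.03² + 0.11² = 0.0441 + 0.0400 + 0.0400 + 0.0625 + 0.0009 + 0.0121 = 0.1996
B_I = 1 / 0.1996 = 5.0100
Σp_IVᵢ² = 0.02² + 0.37² + 0.02² + 0.27² + 0.29² + 0.03² = 0.0004 + 0.1369 + 0.0004 + 0.0729 + 0.0841 + 0.0009 = 0.2956
B_IV = 1 / 0.2956 = 3.3829
Σp_IIᵢ² = 0.15² + 0.02² + 0.12² + 0.23² + 0.05² + 0.43² = 0.0225 + 0.0004 + 0.0144 + 0.0529 + 0.0025 + 0.1849 = 0.2776
B_II = 1 / 0.2776 = 3.6023
Ranking by B (broadest → narrowest): morphospecies I (5.01) > morphospecies II (3.60) > morphospecies IV (3.38)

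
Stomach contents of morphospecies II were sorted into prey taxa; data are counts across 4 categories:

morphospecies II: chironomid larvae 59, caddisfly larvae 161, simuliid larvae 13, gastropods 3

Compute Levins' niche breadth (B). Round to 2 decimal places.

1.88

Proportions for morphospecies II (n=236): 59/236=0.2500, 161/236=0.6822, 13/236=0.0551, 3/236=0.0127
Σpᵢ² = 0.2500² + 0.6822² + 0.0551² + 0.0127² = 0.062500 + 0.465397 + 0.003036 + 0.000161 = 0.531094
B = 1 / 0.531094 = 1.8829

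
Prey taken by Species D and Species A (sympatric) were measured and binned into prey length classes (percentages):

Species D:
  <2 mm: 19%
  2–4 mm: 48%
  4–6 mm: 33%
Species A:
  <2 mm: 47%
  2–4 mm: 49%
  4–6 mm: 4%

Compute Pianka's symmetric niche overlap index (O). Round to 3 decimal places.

0.810

Convert percentages to proportions (divide by 100).
Σ p₁ᵢp₂ᵢ = 0.0893 + 0.2352 + 0.0132 = 0.3377
Σp_1ᵢ² = 0.19² + 0.48² + 0.33² = 0.0361 + 0.2304 + 0.1089 = 0.3754
Σp_2ᵢ² = 0.47² + 0.49² + 0.04² = 0.2209 + 0.2401 + 0.0016 = 0.4626
O = 0.3377 / √(0.3754 × 0.4626) = 0.3377 / 0.416725 = 0.81037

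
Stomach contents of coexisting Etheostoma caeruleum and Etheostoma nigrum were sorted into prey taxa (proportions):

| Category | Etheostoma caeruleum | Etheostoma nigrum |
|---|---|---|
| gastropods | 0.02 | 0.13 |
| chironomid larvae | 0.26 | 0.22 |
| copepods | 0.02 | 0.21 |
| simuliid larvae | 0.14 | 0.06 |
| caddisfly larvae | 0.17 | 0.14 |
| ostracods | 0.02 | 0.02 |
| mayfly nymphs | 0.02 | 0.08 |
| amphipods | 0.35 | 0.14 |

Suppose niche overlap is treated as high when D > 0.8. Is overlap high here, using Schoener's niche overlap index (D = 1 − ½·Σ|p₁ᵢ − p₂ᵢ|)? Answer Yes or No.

No

Σ|p₁ᵢ − p₂ᵢ| = 0.11 + 0.04 + 0.19 + 0.08 + 0.03 + 0.00 + 0.06 + 0.21 = 0.72
D = 1 − ½ × 0.72 = 1 − 0.360 = 0.6400
D = 0.6400 < 0.8 → No.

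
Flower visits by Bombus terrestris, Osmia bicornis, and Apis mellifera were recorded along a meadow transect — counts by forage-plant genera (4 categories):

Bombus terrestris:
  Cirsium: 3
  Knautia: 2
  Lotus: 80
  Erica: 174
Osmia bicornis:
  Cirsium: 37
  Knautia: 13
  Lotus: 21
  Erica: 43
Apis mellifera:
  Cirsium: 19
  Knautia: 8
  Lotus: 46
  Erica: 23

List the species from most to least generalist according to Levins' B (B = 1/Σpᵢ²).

Osmia bicornis > Apis mellifera > Bombus terrestris

Proportions for Bombus terrestris (n=259): 3/259=0.0116, 2/259=0.0077, 80/259=0.3089, 174/259=0.6718
Proportions for Osmia bicornis (n=114): 37/114=0.3246, 13/114=0.1140, 21/114=0.1842, 43/114=0.3772
Proportions for Apis mellifera (n=96): 19/96=0.1979, 8/96=0.0833, 46/96=0.4792, 23/96=0.2396
Σp_terrᵢ² = 0.0116² + 0.0077² + 0.3089² + 0.6718² = 0.000135 + 0.000059 + 0.095419 + 0.451315 = 0.546928
B_terr = 1 / 0.546928 = 1.8284
Σp_bicoᵢ² = 0.3246² + 0.1140² + 0.1842² + 0.3772² = 0.105365 + 0.012996 + 0.033930 + 0.142280 = 0.294571
B_bico = 1 / 0.294571 = 3.3948
Σp_mellᵢ² = 0.1979² + 0.0833² + 0.4792² + 0.2396² = 0.039164 + 0.006939 + 0.229633 + 0.057408 = 0.333144
B_mell = 1 / 0.333144 = 3.0017
Ranking by B (broadest → narrowest): Osmia bicornis (3.39) > Apis mellifera (3.00) > Bombus terrestris (1.83)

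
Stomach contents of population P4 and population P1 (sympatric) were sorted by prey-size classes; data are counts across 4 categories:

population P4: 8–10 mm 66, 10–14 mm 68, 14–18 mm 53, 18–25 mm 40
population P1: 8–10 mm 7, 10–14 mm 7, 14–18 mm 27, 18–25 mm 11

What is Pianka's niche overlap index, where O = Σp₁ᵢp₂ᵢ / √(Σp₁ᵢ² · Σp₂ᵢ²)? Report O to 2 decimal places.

0.79

Proportions for population P4 (n=227): 66/227=0.2907, 68/227=0.2996, 53/227=0.2335, 40/227=0.1762
Proportions for population P1 (n=52): 7/52=0.1346, 7/52=0.1346, 27/52=0.5192, 11/52=0.2115
Σ p₁ᵢp₂ᵢ = 0.039128 + 0.040326 + 0.121233 + 0.037266 = 0.237953
Σp_1ᵢ² = 0.2907² + 0.2996² + 0.2335² + 0.1762² = 0.084506 + 0.089760 + 0.054522 + 0.031046 = 0.259834
Σp_2ᵢ² = 0.1346² + 0.1346² + 0.5192² + 0.2115² = 0.018117 + 0.018117 + 0.269569 + 0.044732 = 0.350535
O = 0.237953 / √(0.259834 × 0.350535) = 0.237953 / 0.3017961 = 0.7885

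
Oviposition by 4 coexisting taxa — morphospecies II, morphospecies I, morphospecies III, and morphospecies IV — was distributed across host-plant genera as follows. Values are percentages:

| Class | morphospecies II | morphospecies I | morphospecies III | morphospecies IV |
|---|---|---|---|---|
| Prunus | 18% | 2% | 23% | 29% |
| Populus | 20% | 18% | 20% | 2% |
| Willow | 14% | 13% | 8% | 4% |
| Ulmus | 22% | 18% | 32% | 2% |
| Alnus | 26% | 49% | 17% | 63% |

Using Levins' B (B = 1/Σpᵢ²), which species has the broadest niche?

Convert percentages to proportions (divide by 100).
Σp_IIᵢ² = 0.18² + 0.20² + 0.14² + 0.22² + 0.26² = 0.0324 + 0.0400 + 0.0196 + 0.0484 + 0.0676 = 0.2080
B_II = 1 / 0.2080 = 4.8077
Σp_Iᵢ² = 0.02² + 0.18² + 0.13² + 0.18² + 0.49² = 0.0004 + 0.0324 + 0.0169 + 0.0324 + 0.2401 = 0.3222
B_I = 1 / 0.3222 = 3.1037
Σp_IIIᵢ² = 0.23² + 0.20² + 0.08² + 0.32² + 0.17² = 0.0529 + 0.0400 + 0.0064 + 0.1024 + 0.0289 = 0.2306
B_III = 1 / 0.2306 = 4.3365
Σp_IVᵢ² = 0.29² + 0.02² + 0.04² + 0.02² + 0.63² = 0.0841 + 0.0004 + 0.0016 + 0.0004 + 0.3969 = 0.4834
B_IV = 1 / 0.4834 = 2.0687
Highest B → broadest niche (most generalist): morphospecies II (B = 4.81).

morphospecies II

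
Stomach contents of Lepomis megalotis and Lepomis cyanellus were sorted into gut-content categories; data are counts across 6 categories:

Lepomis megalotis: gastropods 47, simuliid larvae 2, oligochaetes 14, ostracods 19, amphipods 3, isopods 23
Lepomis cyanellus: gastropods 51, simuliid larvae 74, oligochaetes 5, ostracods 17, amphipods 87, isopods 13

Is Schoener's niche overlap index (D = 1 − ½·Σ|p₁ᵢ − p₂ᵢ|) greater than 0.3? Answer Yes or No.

Proportions for Lepomis megalotis (n=108): 47/108=0.4352, 2/108=0.0185, 14/108=0.1296, 19/108=0.1759, 3/108=0.0278, 23/108=0.2130
Proportions for Lepomis cyanellus (n=247): 51/247=0.2065, 74/247=0.2996, 5/247=0.0202, 17/247=0.0688, 87/247=0.3522, 13/247=0.0526
Σ|p₁ᵢ − p₂ᵢ| = 0.2287 + 0.2811 + 0.1094 + 0.1071 + 0.3244 + 0.1604 = 1.2111
D = 1 − ½ × 1.2111 = 1 − 0.60555 = 0.39445
D = 0.39445 > 0.3 → Yes.

Yes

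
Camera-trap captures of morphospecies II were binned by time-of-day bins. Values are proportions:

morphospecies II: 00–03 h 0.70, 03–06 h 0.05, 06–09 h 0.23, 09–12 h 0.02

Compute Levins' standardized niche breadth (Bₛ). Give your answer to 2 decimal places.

0.28

Σpᵢ² = 0.70² + 0.05² + 0.23² + 0.02² = 0.4900 + 0.0025 + 0.0529 + 0.0004 = 0.5458
B = 1 / 0.5458 = 1.8322
Bₛ = (B − 1)/(n − 1) = (1.8322 − 1)/(4 − 1) = 0.8322/3 = 0.2774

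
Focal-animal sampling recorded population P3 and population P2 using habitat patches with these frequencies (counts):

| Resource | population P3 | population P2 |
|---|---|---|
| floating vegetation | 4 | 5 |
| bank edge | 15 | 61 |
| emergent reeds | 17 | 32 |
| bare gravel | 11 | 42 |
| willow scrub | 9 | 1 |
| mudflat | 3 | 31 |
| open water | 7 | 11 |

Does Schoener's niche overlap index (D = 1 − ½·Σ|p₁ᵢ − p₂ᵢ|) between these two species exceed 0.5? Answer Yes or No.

Proportions for population P3 (n=66): 4/66=0.0606, 15/66=0.2273, 17/66=0.2576, 11/66=0.1667, 9/66=0.1364, 3/66=0.0455, 7/66=0.1061
Proportions for population P2 (n=183): 5/183=0.0273, 61/183=0.3333, 32/183=0.1749, 42/183=0.2295, 1/183=0.0055, 31/183=0.1694, 11/183=0.0601
Σ|p₁ᵢ − p₂ᵢ| = 0.0333 + 0.1060 + 0.0827 + 0.0628 + 0.1309 + 0.1239 + 0.0460 = 0.5856
D = 1 − ½ × 0.5856 = 1 − 0.29280 = 0.70720
D = 0.70720 > 0.5 → Yes.

Yes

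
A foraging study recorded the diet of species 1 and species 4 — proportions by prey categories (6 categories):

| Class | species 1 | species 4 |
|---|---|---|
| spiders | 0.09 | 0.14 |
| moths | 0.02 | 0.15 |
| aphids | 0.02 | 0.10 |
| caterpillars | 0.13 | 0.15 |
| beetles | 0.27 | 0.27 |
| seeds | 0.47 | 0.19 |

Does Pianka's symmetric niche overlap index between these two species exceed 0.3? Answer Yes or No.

Σ p₁ᵢp₂ᵢ = 0.0126 + 0.0030 + 0.0020 + 0.0195 + 0.0729 + 0.0893 = 0.1993
Σp_1ᵢ² = 0.09² + 0.02² + 0.02² + 0.13² + 0.27² + 0.47² = 0.0081 + 0.0004 + 0.0004 + 0.0169 + 0.0729 + 0.2209 = 0.3196
Σp_2ᵢ² = 0.14² + 0.15² + 0.10² + 0.15² + 0.27² + 0.19² = 0.0196 + 0.0225 + 0.0100 + 0.0225 + 0.0729 + 0.0361 = 0.1836
O = 0.1993 / √(0.3196 × 0.1836) = 0.1993 / 0.24224 = 0.8227
O = 0.8227 > 0.3 → Yes.

Yes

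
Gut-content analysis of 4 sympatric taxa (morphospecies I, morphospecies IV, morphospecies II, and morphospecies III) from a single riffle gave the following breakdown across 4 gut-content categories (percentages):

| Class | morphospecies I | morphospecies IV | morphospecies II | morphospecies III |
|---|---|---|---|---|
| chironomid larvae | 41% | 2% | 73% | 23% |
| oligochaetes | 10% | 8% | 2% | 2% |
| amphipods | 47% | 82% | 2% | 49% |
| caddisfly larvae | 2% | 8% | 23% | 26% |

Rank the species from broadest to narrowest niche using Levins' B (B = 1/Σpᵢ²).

morphospecies III > morphospecies I > morphospecies II > morphospecies IV

Convert percentages to proportions (divide by 100).
Σp_Iᵢ² = 0.41² + 0.10² + 0.47² + 0.02² = 0.1681 + 0.0100 + 0.2209 + 0.0004 = 0.3994
B_I = 1 / 0.3994 = 2.5038
Σp_IVᵢ² = 0.02² + 0.08² + 0.82² + 0.08² = 0.0004 + 0.0064 + 0.6724 + 0.0064 = 0.6856
B_IV = 1 / 0.6856 = 1.4586
Σp_IIᵢ² = 0.73² + 0.02² + 0.02² + 0.23² = 0.5329 + 0.0004 + 0.0004 + 0.0529 = 0.5866
B_II = 1 / 0.5866 = 1.7047
Σp_IIIᵢ² = 0.23² + 0.02² + 0.49² + 0.26² = 0.0529 + 0.0004 + 0.2401 + 0.0676 = 0.3610
B_III = 1 / 0.3610 = 2.7701
Ranking by B (broadest → narrowest): morphospecies III (2.77) > morphospecies I (2.50) > morphospecies II (1.70) > morphospecies IV (1.46)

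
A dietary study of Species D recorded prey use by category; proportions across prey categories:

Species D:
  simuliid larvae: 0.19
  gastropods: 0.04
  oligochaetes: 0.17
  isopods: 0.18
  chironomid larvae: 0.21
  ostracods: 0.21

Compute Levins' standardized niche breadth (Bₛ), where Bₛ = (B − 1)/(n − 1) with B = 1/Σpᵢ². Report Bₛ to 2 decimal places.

0.87

Σpᵢ² = 0.19² + 0.04² + 0.17² + 0.18² + 0.21² + 0.21² = 0.0361 + 0.0016 + 0.0289 + 0.0324 + 0.0441 + 0.0441 = 0.1872
B = 1 / 0.1872 = 5.3419
Bₛ = (B − 1)/(n − 1) = (5.3419 − 1)/(6 − 1) = 4.3419/5 = 0.8684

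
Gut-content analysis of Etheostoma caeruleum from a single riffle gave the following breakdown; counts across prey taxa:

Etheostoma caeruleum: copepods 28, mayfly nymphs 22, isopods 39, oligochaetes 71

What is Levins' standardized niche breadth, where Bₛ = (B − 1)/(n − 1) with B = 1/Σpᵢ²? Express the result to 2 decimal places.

0.76

Proportions for Etheostoma caeruleum (n=160): 28/160=0.1750, 22/160=0.1375, 39/160=0.2438, 71/160=0.4438
Σpᵢ² = 0.1750² + 0.1375² + 0.2438² + 0.4438² = 0.030625 + 0.018906 + 0.059438 + 0.196958 = 0.305927
B = 1 / 0.305927 = 3.2688
Bₛ = (B − 1)/(n − 1) = (3.2688 − 1)/(4 − 1) = 2.2688/3 = 0.7563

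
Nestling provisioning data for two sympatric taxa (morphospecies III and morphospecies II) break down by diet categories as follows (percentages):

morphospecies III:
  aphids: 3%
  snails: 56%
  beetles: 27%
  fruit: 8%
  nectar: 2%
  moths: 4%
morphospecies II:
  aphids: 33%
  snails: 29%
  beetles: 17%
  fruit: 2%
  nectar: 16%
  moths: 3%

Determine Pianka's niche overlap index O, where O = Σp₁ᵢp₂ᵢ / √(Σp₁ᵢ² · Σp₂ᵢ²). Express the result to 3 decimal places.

Convert percentages to proportions (divide by 100).
Σ p₁ᵢp₂ᵢ = 0.0099 + 0.1624 + 0.0459 + 0.0016 + 0.0032 + 0.0012 = 0.2242
Σp_1ᵢ² = 0.03² + 0.56² + 0.27² + 0.08² + 0.02² + 0.04² = 0.0009 + 0.3136 + 0.0729 + 0.0064 + 0.0004 + 0.0016 = 0.3958
Σp_2ᵢ² = 0.33² + 0.29² + 0.17² + 0.02² + 0.16² + 0.03² = 0.1089 + 0.0841 + 0.0289 + 0.0004 + 0.0256 + 0.0009 = 0.2488
O = 0.2242 / √(0.3958 × 0.2488) = 0.2242 / 0.313807 = 0.71445

0.714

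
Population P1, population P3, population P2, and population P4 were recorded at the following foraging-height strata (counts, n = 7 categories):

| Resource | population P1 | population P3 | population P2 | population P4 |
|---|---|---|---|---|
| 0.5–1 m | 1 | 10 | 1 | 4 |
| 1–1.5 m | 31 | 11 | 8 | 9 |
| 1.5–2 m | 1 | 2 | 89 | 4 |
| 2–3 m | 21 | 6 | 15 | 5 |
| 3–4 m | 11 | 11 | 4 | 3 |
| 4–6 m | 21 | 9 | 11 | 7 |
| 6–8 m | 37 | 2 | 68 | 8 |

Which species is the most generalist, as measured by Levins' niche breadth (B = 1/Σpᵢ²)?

Proportions for population P1 (n=123): 1/123=0.0081, 31/123=0.2520, 1/123=0.0081, 21/123=0.1707, 11/123=0.0894, 21/123=0.1707, 37/123=0.3008
Proportions for population P3 (n=51): 10/51=0.1961, 11/51=0.2157, 2/51=0.0392, 6/51=0.1176, 11/51=0.2157, 9/51=0.1765, 2/51=0.0392
Proportions for population P2 (n=196): 1/196=0.0051, 8/196=0.0408, 89/196=0.4541, 15/196=0.0765, 4/196=0.0204, 11/196=0.0561, 68/196=0.3469
Proportions for population P4 (n=40): 4/40=0.1000, 9/40=0.2250, 4/40=0.1000, 5/40=0.1250, 3/40=0.0750, 7/40=0.1750, 8/40=0.2000
Σp_P1ᵢ² = 0.0081² + 0.2520² + 0.0081² + 0.1707² + 0.0894² + 0.1707² + 0.3008² = 0.000066 + 0.063504 + 0.000066 + 0.029138 + 0.007992 + 0.029138 + 0.090481 = 0.220385
B_P1 = 1 / 0.220385 = 4.5375
Σp_P3ᵢ² = 0.1961² + 0.2157² + 0.0392² + 0.1176² + 0.2157² + 0.1765² + 0.0392² = 0.038455 + 0.046526 + 0.001537 + 0.013830 + 0.046526 + 0.031152 + 0.001537 = 0.179563
B_P3 = 1 / 0.179563 = 5.5691
Σp_P2ᵢ² = 0.0051² + 0.0408² + 0.4541² + 0.0765² + 0.0204² + 0.0561² + 0.3469² = 0.000026 + 0.001665 + 0.206207 + 0.005852 + 0.000416 + 0.003147 + 0.120340 = 0.337653
B_P2 = 1 / 0.337653 = 2.9616
Σp_P4ᵢ² = 0.1000² + 0.2250² + 0.1000² + 0.1250² + 0.0750² + 0.1750² + 0.2000² = 0.010000 + 0.050625 + 0.010000 + 0.015625 + 0.005625 + 0.030625 + 0.040000 = 0.162500
B_P4 = 1 / 0.162500 = 6.1538
Highest B → broadest niche (most generalist): population P4 (B = 6.15).

population P4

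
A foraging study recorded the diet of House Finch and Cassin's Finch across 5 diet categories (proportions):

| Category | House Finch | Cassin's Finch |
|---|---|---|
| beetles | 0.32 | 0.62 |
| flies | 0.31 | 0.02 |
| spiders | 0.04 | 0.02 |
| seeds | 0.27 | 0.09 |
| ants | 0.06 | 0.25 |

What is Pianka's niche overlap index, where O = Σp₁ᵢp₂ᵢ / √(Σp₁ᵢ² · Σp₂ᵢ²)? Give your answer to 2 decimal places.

Σ p₁ᵢp₂ᵢ = 0.1984 + 0.0062 + 0.0008 + 0.0243 + 0.0150 = 0.2447
Σp_1ᵢ² = 0.32² + 0.31² + 0.04² + 0.27² + 0.06² = 0.1024 + 0.0961 + 0.0016 + 0.0729 + 0.0036 = 0.2766
Σp_2ᵢ² = 0.62² + 0.02² + 0.02² + 0.09² + 0.25² = 0.3844 + 0.0004 + 0.0004 + 0.0081 + 0.0625 = 0.4558
O = 0.2447 / √(0.2766 × 0.4558) = 0.2447 / 0.35507 = 0.6892

0.69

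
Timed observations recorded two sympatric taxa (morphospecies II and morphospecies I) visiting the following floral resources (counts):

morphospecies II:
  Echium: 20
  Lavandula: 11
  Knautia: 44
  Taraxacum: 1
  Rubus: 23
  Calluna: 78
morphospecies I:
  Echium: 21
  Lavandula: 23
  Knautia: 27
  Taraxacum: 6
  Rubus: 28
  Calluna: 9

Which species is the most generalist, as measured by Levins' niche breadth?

morphospecies I

Proportions for morphospecies II (n=177): 20/177=0.1130, 11/177=0.0621, 44/177=0.2486, 1/177=0.0056, 23/177=0.1299, 78/177=0.4407
Proportions for morphospecies I (n=114): 21/114=0.1842, 23/114=0.2018, 27/114=0.2368, 6/114=0.0526, 28/114=0.2456, 9/114=0.0789
Σp_IIᵢ² = 0.1130² + 0.0621² + 0.2486² + 0.0056² + 0.1299² + 0.4407² = 0.012769 + 0.003856 + 0.061802 + 0.000031 + 0.016874 + 0.194216 = 0.289548
B_II = 1 / 0.289548 = 3.4537
Σp_Iᵢ² = 0.1842² + 0.2018² + 0.2368² + 0.0526² + 0.2456² + 0.0789² = 0.033930 + 0.040723 + 0.056074 + 0.002767 + 0.060319 + 0.006225 = 0.200038
B_I = 1 / 0.200038 = 4.9991
Highest B → broadest niche (most generalist): morphospecies I (B = 5.00).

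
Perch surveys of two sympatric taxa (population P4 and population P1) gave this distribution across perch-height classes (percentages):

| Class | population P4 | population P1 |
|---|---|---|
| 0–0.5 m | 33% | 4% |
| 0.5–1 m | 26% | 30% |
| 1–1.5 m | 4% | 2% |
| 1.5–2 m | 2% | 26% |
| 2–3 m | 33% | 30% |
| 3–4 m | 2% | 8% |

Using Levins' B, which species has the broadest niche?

Convert percentages to proportions (divide by 100).
Σp_P4ᵢ² = 0.33² + 0.26² + 0.04² + 0.02² + 0.33² + 0.02² = 0.1089 + 0.0676 + 0.0016 + 0.0004 + 0.1089 + 0.0004 = 0.2878
B_P4 = 1 / 0.2878 = 3.4746
Σp_P1ᵢ² = 0.04² + 0.30² + 0.02² + 0.26² + 0.30² + 0.08² = 0.0016 + 0.0900 + 0.0004 + 0.0676 + 0.0900 + 0.0064 = 0.2560
B_P1 = 1 / 0.2560 = 3.9063
Highest B → broadest niche (most generalist): population P1 (B = 3.91).

population P1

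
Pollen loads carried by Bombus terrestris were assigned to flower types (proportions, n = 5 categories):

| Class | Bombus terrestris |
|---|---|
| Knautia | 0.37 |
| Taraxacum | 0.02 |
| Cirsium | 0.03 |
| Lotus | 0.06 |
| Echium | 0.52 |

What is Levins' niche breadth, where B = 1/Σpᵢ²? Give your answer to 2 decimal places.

2.43

Σpᵢ² = 0.37² + 0.02² + 0.03² + 0.06² + 0.52² = 0.1369 + 0.0004 + 0.0009 + 0.0036 + 0.2704 = 0.4122
B = 1 / 0.4122 = 2.4260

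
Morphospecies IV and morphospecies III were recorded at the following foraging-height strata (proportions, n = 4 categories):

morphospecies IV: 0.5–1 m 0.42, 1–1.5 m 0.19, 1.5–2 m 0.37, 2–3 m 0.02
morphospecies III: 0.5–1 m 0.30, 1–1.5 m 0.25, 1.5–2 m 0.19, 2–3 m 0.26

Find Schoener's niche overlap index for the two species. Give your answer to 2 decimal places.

0.70

Σ|p₁ᵢ − p₂ᵢ| = 0.12 + 0.06 + 0.18 + 0.24 = 0.60
D = 1 − ½ × 0.60 = 1 − 0.300 = 0.7000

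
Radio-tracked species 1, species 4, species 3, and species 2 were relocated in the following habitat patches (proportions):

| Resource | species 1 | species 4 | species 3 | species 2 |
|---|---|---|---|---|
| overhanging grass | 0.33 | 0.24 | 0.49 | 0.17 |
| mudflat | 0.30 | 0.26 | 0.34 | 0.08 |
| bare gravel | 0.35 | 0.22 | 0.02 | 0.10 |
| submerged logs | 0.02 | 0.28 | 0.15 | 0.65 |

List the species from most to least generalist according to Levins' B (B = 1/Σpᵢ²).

Σp_1ᵢ² = 0.33² + 0.30² + 0.35² + 0.02² = 0.1089 + 0.0900 + 0.1225 + 0.0004 = 0.3218
B_1 = 1 / 0.3218 = 3.1075
Σp_4ᵢ² = 0.24² + 0.26² + 0.22² + 0.28² = 0.0576 + 0.0676 + 0.0484 + 0.0784 = 0.2520
B_4 = 1 / 0.2520 = 3.9683
Σp_3ᵢ² = 0.49² + 0.34² + 0.02² + 0.15² = 0.2401 + 0.1156 + 0.0004 + 0.0225 = 0.3786
B_3 = 1 / 0.3786 = 2.6413
Σp_2ᵢ² = 0.17² + 0.08² + 0.10² + 0.65² = 0.0289 + 0.0064 + 0.0100 + 0.4225 = 0.4678
B_2 = 1 / 0.4678 = 2.1377
Ranking by B (broadest → narrowest): species 4 (3.97) > species 1 (3.11) > species 3 (2.64) > species 2 (2.14)

species 4 > species 1 > species 3 > species 2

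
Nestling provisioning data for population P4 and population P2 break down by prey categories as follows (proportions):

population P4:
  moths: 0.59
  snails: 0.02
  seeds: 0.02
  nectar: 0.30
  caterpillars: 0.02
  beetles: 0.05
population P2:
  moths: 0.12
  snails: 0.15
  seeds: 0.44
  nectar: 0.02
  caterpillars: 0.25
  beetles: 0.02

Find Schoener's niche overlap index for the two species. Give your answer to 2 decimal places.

0.22

Σ|p₁ᵢ − p₂ᵢ| = 0.47 + 0.13 + 0.42 + 0.28 + 0.23 + 0.03 = 1.56
D = 1 − ½ × 1.56 = 1 − 0.780 = 0.2200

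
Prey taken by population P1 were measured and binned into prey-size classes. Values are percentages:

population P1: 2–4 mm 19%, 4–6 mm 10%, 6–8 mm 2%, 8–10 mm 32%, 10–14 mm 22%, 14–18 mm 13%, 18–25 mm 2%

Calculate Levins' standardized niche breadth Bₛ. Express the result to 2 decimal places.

0.61

Convert percentages to proportions (divide by 100).
Σpᵢ² = 0.19² + 0.10² + 0.02² + 0.32² + 0.22² + 0.13² + 0.02² = 0.0361 + 0.0100 + 0.0004 + 0.1024 + 0.0484 + 0.0169 + 0.0004 = 0.2146
B = 1 / 0.2146 = 4.6598
Bₛ = (B − 1)/(n − 1) = (4.6598 − 1)/(7 − 1) = 3.6598/6 = 0.6100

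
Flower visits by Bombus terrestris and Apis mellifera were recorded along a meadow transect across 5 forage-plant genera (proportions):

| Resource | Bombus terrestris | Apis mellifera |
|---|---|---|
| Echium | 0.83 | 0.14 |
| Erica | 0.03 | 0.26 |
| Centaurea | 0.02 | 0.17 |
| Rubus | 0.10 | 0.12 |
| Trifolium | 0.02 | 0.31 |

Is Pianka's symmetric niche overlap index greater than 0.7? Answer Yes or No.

No

Σ p₁ᵢp₂ᵢ = 0.1162 + 0.0078 + 0.0034 + 0.0120 + 0.0062 = 0.1456
Σp_1ᵢ² = 0.83² + 0.03² + 0.02² + 0.10² + 0.02² = 0.6889 + 0.0009 + 0.0004 + 0.0100 + 0.0004 = 0.7006
Σp_2ᵢ² = 0.14² + 0.26² + 0.17² + 0.12² + 0.31² = 0.0196 + 0.0676 + 0.0289 + 0.0144 + 0.0961 = 0.2266
O = 0.1456 / √(0.7006 × 0.2266) = 0.1456 / 0.39844 = 0.3654
O = 0.3654 < 0.7 → No.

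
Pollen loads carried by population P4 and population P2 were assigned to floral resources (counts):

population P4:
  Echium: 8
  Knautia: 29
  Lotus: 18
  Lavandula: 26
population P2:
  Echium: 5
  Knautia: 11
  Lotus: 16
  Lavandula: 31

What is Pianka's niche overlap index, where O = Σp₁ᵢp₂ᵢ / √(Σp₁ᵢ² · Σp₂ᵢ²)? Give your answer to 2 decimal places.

Proportions for population P4 (n=81): 8/81=0.0988, 29/81=0.3580, 18/81=0.2222, 26/81=0.3210
Proportions for population P2 (n=63): 5/63=0.0794, 11/63=0.1746, 16/63=0.2540, 31/63=0.4921
Σ p₁ᵢp₂ᵢ = 0.007845 + 0.062507 + 0.056439 + 0.157964 = 0.284755
Σp_1ᵢ² = 0.0988² + 0.3580² + 0.2222² + 0.3210² = 0.009761 + 0.128164 + 0.049373 + 0.103041 = 0.290339
Σp_2ᵢ² = 0.0794² + 0.1746² + 0.2540² + 0.4921² = 0.006304 + 0.030485 + 0.064516 + 0.242162 = 0.343467
O = 0.284755 / √(0.290339 × 0.343467) = 0.284755 / 0.3157877 = 0.9017

0.90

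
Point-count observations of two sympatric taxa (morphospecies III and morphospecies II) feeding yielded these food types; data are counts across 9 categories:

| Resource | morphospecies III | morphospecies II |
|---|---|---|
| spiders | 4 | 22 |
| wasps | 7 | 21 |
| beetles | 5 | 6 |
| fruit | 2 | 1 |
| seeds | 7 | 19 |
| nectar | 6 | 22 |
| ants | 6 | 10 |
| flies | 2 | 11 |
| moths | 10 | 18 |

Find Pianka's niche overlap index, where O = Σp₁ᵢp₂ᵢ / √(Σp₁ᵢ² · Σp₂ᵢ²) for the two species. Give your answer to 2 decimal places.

0.92

Proportions for morphospecies III (n=49): 4/49=0.0816, 7/49=0.1429, 5/49=0.1020, 2/49=0.0408, 7/49=0.1429, 6/49=0.1224, 6/49=0.1224, 2/49=0.0408, 10/49=0.2041
Proportions for morphospecies II (n=130): 22/130=0.1692, 21/130=0.1615, 6/130=0.0462, 1/130=0.0077, 19/130=0.1462, 22/130=0.1692, 10/130=0.0769, 11/130=0.0846, 18/130=0.1385
Σ p₁ᵢp₂ᵢ = 0.013807 + 0.023078 + 0.004712 + 0.000314 + 0.020892 + 0.020710 + 0.009413 + 0.003452 + 0.028268 = 0.124646
Σp_1ᵢ² = 0.0816² + 0.1429² + 0.1020² + 0.0408² + 0.1429² + 0.1224² + 0.1224² + 0.0408² + 0.2041² = 0.006659 + 0.020420 + 0.010404 + 0.001665 + 0.020420 + 0.014982 + 0.014982 + 0.001665 + 0.041657 = 0.132854
Σp_2ᵢ² = 0.1692² + 0.1615² + 0.0462² + 0.0077² + 0.1462² + 0.1692² + 0.0769² + 0.0846² + 0.1385² = 0.028629 + 0.026082 + 0.002134 + 0.000059 + 0.021374 + 0.028629 + 0.005914 + 0.007157 + 0.019182 = 0.139160
O = 0.124646 / √(0.132854 × 0.139160) = 0.124646 / 0.1359704 = 0.9167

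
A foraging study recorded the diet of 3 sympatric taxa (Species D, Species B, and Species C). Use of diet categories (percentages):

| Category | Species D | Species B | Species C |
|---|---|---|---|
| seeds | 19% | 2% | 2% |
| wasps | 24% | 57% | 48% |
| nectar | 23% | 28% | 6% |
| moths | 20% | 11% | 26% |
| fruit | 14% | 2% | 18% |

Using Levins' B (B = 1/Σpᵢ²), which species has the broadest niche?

Species D

Convert percentages to proportions (divide by 100).
Σp_Dᵢ² = 0.19² + 0.24² + 0.23² + 0.20² + 0.14² = 0.0361 + 0.0576 + 0.0529 + 0.0400 + 0.0196 = 0.2062
B_D = 1 / 0.2062 = 4.8497
Σp_Bᵢ² = 0.02² + 0.57² + 0.28² + 0.11² + 0.02² = 0.0004 + 0.3249 + 0.0784 + 0.0121 + 0.0004 = 0.4162
B_B = 1 / 0.4162 = 2.4027
Σp_Cᵢ² = 0.02² + 0.48² + 0.06² + 0.26² + 0.18² = 0.0004 + 0.2304 + 0.0036 + 0.0676 + 0.0324 = 0.3344
B_C = 1 / 0.3344 = 2.9904
Highest B → broadest niche (most generalist): Species D (B = 4.85).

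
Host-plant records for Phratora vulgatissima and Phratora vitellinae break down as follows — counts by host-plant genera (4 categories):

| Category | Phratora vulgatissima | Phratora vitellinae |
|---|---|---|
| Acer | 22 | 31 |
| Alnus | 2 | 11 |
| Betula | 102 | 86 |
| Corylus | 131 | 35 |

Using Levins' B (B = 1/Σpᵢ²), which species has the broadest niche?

Phratora vitellinae

Proportions for Phratora vulgatissima (n=257): 22/257=0.0856, 2/257=0.0078, 102/257=0.3969, 131/257=0.5097
Proportions for Phratora vitellinae (n=163): 31/163=0.1902, 11/163=0.0675, 86/163=0.5276, 35/163=0.2147
Σp_vulgᵢ² = 0.0856² + 0.0078² + 0.3969² + 0.5097² = 0.007327 + 0.000061 + 0.157530 + 0.259794 = 0.424712
B_vulg = 1 / 0.424712 = 2.3545
Σp_viteᵢ² = 0.1902² + 0.0675² + 0.5276² + 0.2147² = 0.036176 + 0.004556 + 0.278362 + 0.046096 = 0.365190
B_vite = 1 / 0.365190 = 2.7383
Highest B → broadest niche (most generalist): Phratora vitellinae (B = 2.74).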